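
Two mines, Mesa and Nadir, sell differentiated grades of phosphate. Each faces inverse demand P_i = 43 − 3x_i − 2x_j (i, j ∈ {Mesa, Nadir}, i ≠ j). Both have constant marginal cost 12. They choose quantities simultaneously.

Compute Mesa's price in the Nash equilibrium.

Mine Mesa's profit: π = x_{Mesa}(43 − 3x_{Mesa} − 2x_{Nadir}) − 12x_{Mesa}.
∂π/∂x_{Mesa} = 31 − 6x_{Mesa} − 2x_{Nadir} = 0 ⇒ x_{Mesa} = 31/6 − (1/3)x_{Nadir}.
The game is symmetric, so in equilibrium x_{Nadir} = x_{Mesa}: the reaction function gives (4/3)x_{Mesa} = 31/6, hence x_{Mesa} = 3.875.
P_{Mesa} = 43 − 3·3.875 − 2·3.875 = 23.625.

23.625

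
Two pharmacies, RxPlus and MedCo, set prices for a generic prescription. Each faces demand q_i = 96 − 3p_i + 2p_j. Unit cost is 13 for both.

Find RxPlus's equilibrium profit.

1291.6875

RxPlus's profit: π = (p_{RxPlus} − 13)(96 − 3p_{RxPlus} + 2p_{MedCo}).
∂π/∂p_{RxPlus} = 135 − 6p_{RxPlus} + 2p_{MedCo} = 0 ⇒ p_{RxPlus} = 22.5 + (1/3)p_{MedCo}.
Setting p_{RxPlus} = p_{MedCo} in the reaction function: p_{RxPlus} = 22.5 + (1/3)p_{RxPlus}, so p_{RxPlus} = 22.5 / (2/3) = 33.75.
q_{RxPlus} = 96 − 3·33.75 + 2·33.75 = 62.25.
Profit = (33.75 − 13)·62.25 = 1291.6875.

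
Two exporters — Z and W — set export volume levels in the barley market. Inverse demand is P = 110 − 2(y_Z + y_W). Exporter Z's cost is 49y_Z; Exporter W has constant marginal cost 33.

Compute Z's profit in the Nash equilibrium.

112.5

Exporter Z's profit: π = y_Z(110 − 2(y_Z + y_W)) − 49y_Z.
∂π/∂y_Z = 61 − 4y_Z − 2y_W = 0, so y_Z = 15.25 − 0.5y_W.
By the same steps for W: y_W = 19.25 − 0.5y_Z.
Substituting the second reaction function into the first: y_Z = 15.25 − 0.5(19.25 − 0.5y_Z), which gives 0.75y_Z = 5.625 ⇒ y_Z = 7.5.
Then y_W = 19.25 − 0.5·7.5 = 15.5.
Price P = 110 − 2·23 = 64.
Z's profit: (64 − 49)·7.5 = 112.5.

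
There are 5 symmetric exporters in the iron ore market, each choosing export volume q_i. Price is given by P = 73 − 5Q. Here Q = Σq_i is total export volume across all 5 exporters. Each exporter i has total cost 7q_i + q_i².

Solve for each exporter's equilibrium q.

A representative exporter's profit is π_i = q_i(73 − 5Q) − 7q_i − q_i², with Q = q_i + Σ_{j≠i} q_j.
First-order condition: 66 − 12q_i − 5Σ_{j≠i} q_j = 0.
With identical exporters, set every q_j = q: then 66 − 12q − 20q = 0, i.e. q = 66/32 = 2.0625.

2.0625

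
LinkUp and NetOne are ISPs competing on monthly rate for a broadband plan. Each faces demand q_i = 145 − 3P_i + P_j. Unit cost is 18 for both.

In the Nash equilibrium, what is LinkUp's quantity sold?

65.4

LinkUp's profit: π = (P_{LinkUp} − 18)(145 − 3P_{LinkUp} + P_{NetOne}).
∂π/∂P_{LinkUp} = 199 − 6P_{LinkUp} + P_{NetOne} = 0 ⇒ P_{LinkUp} = 199/6 + (1/6)P_{NetOne}.
Setting P_{LinkUp} = P_{NetOne} in the reaction function: P_{LinkUp} = 199/6 + (1/6)P_{LinkUp}, so P_{LinkUp} = (199/6) / (5/6) = 39.8.
q_{LinkUp} = 145 − 3·39.8 + 39.8 = 65.4.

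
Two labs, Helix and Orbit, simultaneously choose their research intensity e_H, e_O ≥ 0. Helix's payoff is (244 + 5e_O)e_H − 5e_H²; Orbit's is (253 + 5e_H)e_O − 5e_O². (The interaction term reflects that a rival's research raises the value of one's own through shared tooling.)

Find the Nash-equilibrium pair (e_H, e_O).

Expanding Helix's payoff: 244e_H + 5e_Oe_H − 5e_H².
∂π/∂e_H = 244 + 5e_O − 10e_H = 0, so e_H = 24.4 + 0.5e_O.
Likewise for Orbit: e_O = 25.3 + 0.5e_H.
Plugging e_O into Helix's best response: e_H = 24.4 + 0.5(25.3 + 0.5e_H) ⇒ 0.75e_H = 37.05, so e_H = 49.4.
Then e_O = 25.3 + 0.5·49.4 = 50.

49.4, 50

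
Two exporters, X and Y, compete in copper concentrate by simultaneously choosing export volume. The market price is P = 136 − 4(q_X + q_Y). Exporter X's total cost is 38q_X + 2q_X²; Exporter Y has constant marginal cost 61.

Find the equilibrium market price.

Exporter X's profit: π = q_X(136 − 4(q_X + q_Y)) − 38q_X − 2q_X².
∂π/∂q_X = 98 − 12q_X − 4q_Y = 0, so q_X = 49/6 − (1/3)q_Y.
For Y: ∂π/∂q_Y = 75 − 8q_Y − 4q_X = 0 ⇒ q_Y = 9.375 − 0.5q_X.
Solving the two reaction functions simultaneously: (1 − (−1/3)(−0.5))q_X = 49/6 − (1/3)·9.375, so (5/6)q_X = 121/24 and q_X = 6.05.
Then q_Y = 9.375 − 0.5·6.05 = 6.35.
Equilibrium price: P = 136 − 4·12.4 = 86.4.

86.4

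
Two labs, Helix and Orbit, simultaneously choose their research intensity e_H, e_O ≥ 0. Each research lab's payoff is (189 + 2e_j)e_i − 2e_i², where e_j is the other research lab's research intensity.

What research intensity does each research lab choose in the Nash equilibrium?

94.5

Helix's payoff is (189 + 2e_O)e_H − 2e_H².
∂π/∂e_H = 189 + 2e_O − 4e_H = 0, so e_H = 47.25 + 0.5e_O.
Setting e_H = e_O in the reaction function: e_H = 47.25 + 0.5e_H, so e_H = 47.25 / 0.5 = 94.5.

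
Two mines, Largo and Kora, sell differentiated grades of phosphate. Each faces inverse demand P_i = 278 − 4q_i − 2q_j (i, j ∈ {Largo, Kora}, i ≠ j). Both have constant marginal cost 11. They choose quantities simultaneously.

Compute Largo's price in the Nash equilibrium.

117.8

Mine Largo's profit: π = q_{Largo}(278 − 4q_{Largo} − 2q_{Kora}) − 11q_{Largo}.
∂π/∂q_{Largo} = 267 − 8q_{Largo} − 2q_{Kora} = 0 ⇒ q_{Largo} = 33.375 − 0.25q_{Kora}.
The game is symmetric, so in equilibrium q_{Kora} = q_{Largo}: the reaction function gives 1.25q_{Largo} = 33.375, hence q_{Largo} = 26.7.
P_{Largo} = 278 − 4·26.7 − 2·26.7 = 117.8.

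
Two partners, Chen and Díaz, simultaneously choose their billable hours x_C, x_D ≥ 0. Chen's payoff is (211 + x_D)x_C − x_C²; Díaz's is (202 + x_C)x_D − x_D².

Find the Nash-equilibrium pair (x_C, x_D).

Expanding Chen's payoff: 211x_C + x_Dx_C − x_C².
∂π/∂x_C = 211 + x_D − 2x_C = 0, so x_C = 105.5 + 0.5x_D.
Likewise for Díaz: x_D = 101 + 0.5x_C.
Plugging x_D into Chen's best response: x_C = 105.5 + 0.5(101 + 0.5x_C) ⇒ 0.75x_C = 156, so x_C = 208.
Then x_D = 101 + 0.5·208 = 205.

208, 205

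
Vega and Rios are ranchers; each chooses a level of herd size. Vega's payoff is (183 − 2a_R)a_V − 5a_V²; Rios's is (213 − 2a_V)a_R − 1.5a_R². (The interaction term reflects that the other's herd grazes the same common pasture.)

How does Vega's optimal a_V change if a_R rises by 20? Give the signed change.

-4

Expanding Vega's payoff: 183a_V − 2a_Ra_V − 5a_V².
∂π/∂a_V = 183 − 2a_R − 10a_V = 0, so a_V = 18.3 − 0.2a_R.
The reaction-function slope is −0.2, so a 20-unit rise in a_R moves a_V by −0.2 × 20 = −4. Vega's best response falls — the actions are strategic substitutes.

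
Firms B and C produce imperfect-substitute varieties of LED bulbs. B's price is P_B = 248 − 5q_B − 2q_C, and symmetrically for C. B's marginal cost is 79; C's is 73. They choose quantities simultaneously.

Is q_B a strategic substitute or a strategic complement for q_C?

strategic substitutes

Firm B's profit: π = q_B(248 − 5q_B − 2q_C) − 79q_B.
∂π/∂q_B = 169 − 10q_B − 2q_C = 0 ⇒ q_B = 16.9 − 0.2q_C.
The best-response slope dq_B/dq_C = −0.2 < 0: the reaction function is downward-sloping, so the choices are strategic substitutes.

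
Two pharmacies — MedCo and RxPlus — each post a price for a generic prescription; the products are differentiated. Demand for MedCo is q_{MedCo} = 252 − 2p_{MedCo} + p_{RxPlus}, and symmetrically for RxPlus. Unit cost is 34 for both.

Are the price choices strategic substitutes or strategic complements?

MedCo's profit: π = (p_{MedCo} − 34)(252 − 2p_{MedCo} + p_{RxPlus}).
∂π/∂p_{MedCo} = 320 − 4p_{MedCo} + p_{RxPlus} = 0 ⇒ p_{MedCo} = 80 + 0.25p_{RxPlus}.
The best-response slope dp_{MedCo}/dp_{RxPlus} = 0.25 > 0: the reaction function is upward-sloping, so the choices are strategic complements.

strategic complements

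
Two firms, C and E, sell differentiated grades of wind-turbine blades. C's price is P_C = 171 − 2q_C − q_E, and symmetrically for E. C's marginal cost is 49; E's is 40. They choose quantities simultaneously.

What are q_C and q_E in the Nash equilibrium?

23.8, 26.8

Firm C's profit: π = q_C(171 − 2q_C − q_E) − 49q_C.
∂π/∂q_C = 122 − 4q_C − q_E = 0 ⇒ q_C = 30.5 − 0.25q_E.
Similarly q_E = 32.75 − 0.25q_C.
Substituting the second reaction function into the first: q_C = 30.5 − 0.25(32.75 − 0.25q_C), which gives 0.9375q_C = 22.3125 ⇒ q_C = 23.8.
Then q_E = 32.75 − 0.25·23.8 = 26.8.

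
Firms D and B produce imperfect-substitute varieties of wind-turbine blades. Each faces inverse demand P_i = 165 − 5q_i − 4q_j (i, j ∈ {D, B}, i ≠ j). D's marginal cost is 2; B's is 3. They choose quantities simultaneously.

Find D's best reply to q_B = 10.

12.3

Firm D's profit: π = q_D(165 − 5q_D − 4q_B) − 2q_D.
∂π/∂q_D = 163 − 10q_D − 4q_B = 0 ⇒ q_D = 16.3 − 0.4q_B.
At q_B = 10: q_D = 16.3 − 0.4·10 = 12.3.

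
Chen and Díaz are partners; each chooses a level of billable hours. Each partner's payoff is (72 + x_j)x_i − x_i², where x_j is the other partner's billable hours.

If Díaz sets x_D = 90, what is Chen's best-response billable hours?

Chen's payoff is (72 + x_D)x_C − x_C².
∂π/∂x_C = 72 + x_D − 2x_C = 0, so x_C = 36 + 0.5x_D.
At x_D = 90: x_C = 36 + 0.5·90 = 81.

81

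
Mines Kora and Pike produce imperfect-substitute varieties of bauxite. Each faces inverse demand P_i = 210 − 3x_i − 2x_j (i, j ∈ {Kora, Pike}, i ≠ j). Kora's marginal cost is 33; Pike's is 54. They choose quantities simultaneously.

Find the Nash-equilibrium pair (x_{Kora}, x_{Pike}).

23.4375, 18.1875

Mine Kora's profit: π = x_{Kora}(210 − 3x_{Kora} − 2x_{Pike}) − 33x_{Kora}.
∂π/∂x_{Kora} = 177 − 6x_{Kora} − 2x_{Pike} = 0 ⇒ x_{Kora} = 29.5 − (1/3)x_{Pike}.
Similarly x_{Pike} = 26 − (1/3)x_{Kora}.
Substituting the second reaction function into the first: x_{Kora} = 29.5 − (1/3)(26 − (1/3)x_{Kora}), which gives (8/9)x_{Kora} = 125/6 ⇒ x_{Kora} = 23.4375.
Then x_{Pike} = 26 − (1/3)·23.4375 = 18.1875.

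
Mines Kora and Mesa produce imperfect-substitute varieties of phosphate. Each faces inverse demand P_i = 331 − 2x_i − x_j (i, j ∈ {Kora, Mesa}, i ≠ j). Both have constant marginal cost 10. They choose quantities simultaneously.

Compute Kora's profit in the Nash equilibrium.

8243.28

Mine Kora's profit: π = x_{Kora}(331 − 2x_{Kora} − x_{Mesa}) − 10x_{Kora}.
∂π/∂x_{Kora} = 321 − 4x_{Kora} − x_{Mesa} = 0 ⇒ x_{Kora} = 80.25 − 0.25x_{Mesa}.
Setting x_{Kora} = x_{Mesa} in the reaction function: x_{Kora} = 80.25 − 0.25x_{Kora}, so x_{Kora} = 80.25 / 1.25 = 64.2.
P_{Kora} = 331 − 2·64.2 − 64.2 = 138.4.
Profit = (138.4 − 10)·64.2 = 8243.28.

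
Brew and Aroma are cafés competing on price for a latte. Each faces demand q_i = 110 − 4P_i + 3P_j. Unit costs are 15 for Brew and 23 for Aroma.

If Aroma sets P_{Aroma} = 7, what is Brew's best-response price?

23.875

Brew's profit: π = (P_{Brew} − 15)(110 − 4P_{Brew} + 3P_{Aroma}).
∂π/∂P_{Brew} = 170 − 8P_{Brew} + 3P_{Aroma} = 0 ⇒ P_{Brew} = 21.25 + 0.375P_{Aroma}.
At P_{Aroma} = 7: P_{Brew} = 21.25 + 0.375·7 = 23.875.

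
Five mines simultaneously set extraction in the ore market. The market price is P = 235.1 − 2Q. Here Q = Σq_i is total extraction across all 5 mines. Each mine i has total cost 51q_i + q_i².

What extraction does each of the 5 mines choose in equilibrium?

A representative mine's profit is π_i = q_i(235.1 − 2Q) − 51q_i − q_i², with Q = q_i + Σ_{j≠i} q_j.
First-order condition: 184.1 − 6q_i − 2Σ_{j≠i} q_j = 0.
With identical mines, set every q_j = q: then 184.1 − 6q − 8q = 0, i.e. q = 184.1/14 = 13.15.

13.15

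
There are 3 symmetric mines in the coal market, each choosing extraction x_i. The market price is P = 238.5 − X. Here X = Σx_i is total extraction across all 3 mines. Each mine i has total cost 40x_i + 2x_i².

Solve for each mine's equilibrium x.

A representative mine's profit is π_i = x_i(238.5 − X) − 40x_i − 2x_i², with X = x_i + Σ_{j≠i} x_j.
First-order condition: 198.5 − 6x_i − Σ_{j≠i} x_j = 0.
With identical mines, set every x_j = x: then 198.5 − 6x − 2x = 0, i.e. x = 198.5/8 = 24.8125.

24.8125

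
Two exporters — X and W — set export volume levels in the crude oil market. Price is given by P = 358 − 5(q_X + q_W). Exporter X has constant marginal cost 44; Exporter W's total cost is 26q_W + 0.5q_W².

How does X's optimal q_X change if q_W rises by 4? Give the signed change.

Exporter X's profit: π = q_X(358 − 5(q_X + q_W)) − 44q_X.
∂π/∂q_X = 314 − 10q_X − 5q_W = 0, so q_X = 31.4 − 0.5q_W.
The reaction-function slope is −0.5, so a 4-unit rise in q_W moves q_X by −0.5 × 4 = −2. X's best response falls — the actions are strategic substitutes.

-2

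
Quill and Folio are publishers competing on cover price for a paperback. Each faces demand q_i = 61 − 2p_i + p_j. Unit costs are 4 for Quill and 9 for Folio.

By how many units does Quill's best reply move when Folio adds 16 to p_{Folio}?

4

Quill's profit: π = (p_{Quill} − 4)(61 − 2p_{Quill} + p_{Folio}).
∂π/∂p_{Quill} = 69 − 4p_{Quill} + p_{Folio} = 0 ⇒ p_{Quill} = 17.25 + 0.25p_{Folio}.
The reaction-function slope is 0.25, so a 16-unit rise in p_{Folio} moves p_{Quill} by 0.25 × 16 = 4. Quill's best response rises — the actions are strategic complements.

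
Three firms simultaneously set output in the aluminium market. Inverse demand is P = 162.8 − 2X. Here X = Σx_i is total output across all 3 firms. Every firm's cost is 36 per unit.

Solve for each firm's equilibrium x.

A representative firm's profit is π_i = x_i(162.8 − 2X) − 36x_i, with X = x_i + Σ_{j≠i} x_j.
First-order condition: 126.8 − 4x_i − 2Σ_{j≠i} x_j = 0.
Imposing symmetry (x_j = x for all j) turns Σ_{j≠i} x_j into 2x, so 126.8 = 8x and x = 15.85.

15.85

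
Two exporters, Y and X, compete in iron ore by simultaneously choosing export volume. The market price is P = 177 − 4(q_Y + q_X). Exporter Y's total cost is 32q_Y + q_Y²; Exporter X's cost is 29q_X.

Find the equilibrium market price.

Exporter Y's profit: π = q_Y(177 − 4(q_Y + q_X)) − 32q_Y − q_Y².
∂π/∂q_Y = 145 − 10q_Y − 4q_X = 0, so q_Y = 14.5 − 0.4q_X.
For X: ∂π/∂q_X = 148 − 8q_X − 4q_Y = 0 ⇒ q_X = 18.5 − 0.5q_Y.
Plugging q_X into Y's best response: q_Y = 14.5 − 0.4(18.5 − 0.5q_Y) ⇒ 0.8q_Y = 7.1, so q_Y = 8.875.
Then q_X = 18.5 − 0.5·8.875 = 14.0625.
Equilibrium price: P = 177 − 4·22.9375 = 85.25.

85.25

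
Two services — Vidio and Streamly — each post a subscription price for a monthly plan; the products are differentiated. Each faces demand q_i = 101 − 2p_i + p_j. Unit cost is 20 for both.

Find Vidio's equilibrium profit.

Vidio's profit: π = (p_{Vidio} − 20)(101 − 2p_{Vidio} + p_{Streamly}).
∂π/∂p_{Vidio} = 141 − 4p_{Vidio} + p_{Streamly} = 0 ⇒ p_{Vidio} = 35.25 + 0.25p_{Streamly}.
Setting p_{Vidio} = p_{Streamly} in the reaction function: p_{Vidio} = 35.25 + 0.25p_{Vidio}, so p_{Vidio} = 35.25 / 0.75 = 47.
q_{Vidio} = 101 − 2·47 + 47 = 54.
Profit = (47 − 20)·54 = 1458.

1458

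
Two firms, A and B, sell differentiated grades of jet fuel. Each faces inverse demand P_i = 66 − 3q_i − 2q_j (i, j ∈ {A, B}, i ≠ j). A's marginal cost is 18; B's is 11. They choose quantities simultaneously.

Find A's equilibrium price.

34.6875

Firm A's profit: π = q_A(66 − 3q_A − 2q_B) − 18q_A.
∂π/∂q_A = 48 − 6q_A − 2q_B = 0 ⇒ q_A = 8 − (1/3)q_B.
Similarly q_B = 55/6 − (1/3)q_A.
Plugging q_B into A's best response: q_A = 8 − (1/3)(55/6 − (1/3)q_A) ⇒ (8/9)q_A = 89/18, so q_A = 5.5625.
Then q_B = 55/6 − (1/3)·5.5625 = 7.3125.
P_A = 66 − 3·5.5625 − 2·7.3125 = 34.6875.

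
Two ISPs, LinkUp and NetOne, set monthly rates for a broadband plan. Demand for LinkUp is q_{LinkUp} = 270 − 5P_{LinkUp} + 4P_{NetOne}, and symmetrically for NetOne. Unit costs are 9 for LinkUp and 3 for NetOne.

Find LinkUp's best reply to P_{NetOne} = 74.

LinkUp's profit: π = (P_{LinkUp} − 9)(270 − 5P_{LinkUp} + 4P_{NetOne}).
∂π/∂P_{LinkUp} = 315 − 10P_{LinkUp} + 4P_{NetOne} = 0 ⇒ P_{LinkUp} = 31.5 + 0.4P_{NetOne}.
At P_{NetOne} = 74: P_{LinkUp} = 31.5 + 0.4·74 = 61.1.

61.1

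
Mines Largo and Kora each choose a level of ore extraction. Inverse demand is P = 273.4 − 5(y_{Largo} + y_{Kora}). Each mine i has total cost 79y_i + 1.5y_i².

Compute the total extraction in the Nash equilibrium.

21.6

Mine Largo's profit: π = y_{Largo}(273.4 − 5(y_{Largo} + y_{Kora})) − 79y_{Largo} − 1.5y_{Largo}².
∂π/∂y_{Largo} = 194.4 − 13y_{Largo} − 5y_{Kora} = 0, so y_{Largo} = 972/65 − (5/13)y_{Kora}.
Setting y_{Largo} = y_{Kora} in the reaction function: y_{Largo} = 972/65 − (5/13)y_{Largo}, so y_{Largo} = (972/65) / (18/13) = 10.8.
Total extraction: 10.8 + 10.8 = 21.6.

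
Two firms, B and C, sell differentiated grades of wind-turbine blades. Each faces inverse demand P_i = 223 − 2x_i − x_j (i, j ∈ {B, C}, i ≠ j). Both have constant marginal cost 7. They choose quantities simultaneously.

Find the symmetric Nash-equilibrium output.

Firm B's profit: π = x_B(223 − 2x_B − x_C) − 7x_B.
∂π/∂x_B = 216 − 4x_B − x_C = 0 ⇒ x_B = 54 − 0.25x_C.
The game is symmetric, so in equilibrium x_C = x_B: the reaction function gives 1.25x_B = 54, hence x_B = 43.2.

43.2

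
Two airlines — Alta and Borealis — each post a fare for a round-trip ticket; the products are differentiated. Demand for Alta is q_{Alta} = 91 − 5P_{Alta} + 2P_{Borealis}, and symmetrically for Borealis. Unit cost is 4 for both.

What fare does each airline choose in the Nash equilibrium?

Alta's profit: π = (P_{Alta} − 4)(91 − 5P_{Alta} + 2P_{Borealis}).
∂π/∂P_{Alta} = 111 − 10P_{Alta} + 2P_{Borealis} = 0 ⇒ P_{Alta} = 11.1 + 0.2P_{Borealis}.
Setting P_{Alta} = P_{Borealis} in the reaction function: P_{Alta} = 11.1 + 0.2P_{Alta}, so P_{Alta} = 11.1 / 0.8 = 13.875.

13.875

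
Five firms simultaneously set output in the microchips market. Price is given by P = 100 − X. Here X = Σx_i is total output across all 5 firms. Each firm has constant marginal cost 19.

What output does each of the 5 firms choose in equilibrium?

A representative firm's profit is π_i = x_i(100 − X) − 19x_i, with X = x_i + Σ_{j≠i} x_j.
First-order condition: 81 − 2x_i − Σ_{j≠i} x_j = 0.
Imposing symmetry (x_j = x for all j) turns Σ_{j≠i} x_j into 4x, so 81 = 6x and x = 13.5.

13.5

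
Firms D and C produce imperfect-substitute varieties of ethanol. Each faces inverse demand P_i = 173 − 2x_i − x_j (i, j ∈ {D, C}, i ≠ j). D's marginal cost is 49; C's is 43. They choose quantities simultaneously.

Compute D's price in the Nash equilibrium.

97.8

Firm D's profit: π = x_D(173 − 2x_D − x_C) − 49x_D.
∂π/∂x_D = 124 − 4x_D − x_C = 0 ⇒ x_D = 31 − 0.25x_C.
Similarly x_C = 32.5 − 0.25x_D.
Substituting the second reaction function into the first: x_D = 31 − 0.25(32.5 − 0.25x_D), which gives 0.9375x_D = 22.875 ⇒ x_D = 24.4.
Then x_C = 32.5 − 0.25·24.4 = 26.4.
P_D = 173 − 2·24.4 − 26.4 = 97.8.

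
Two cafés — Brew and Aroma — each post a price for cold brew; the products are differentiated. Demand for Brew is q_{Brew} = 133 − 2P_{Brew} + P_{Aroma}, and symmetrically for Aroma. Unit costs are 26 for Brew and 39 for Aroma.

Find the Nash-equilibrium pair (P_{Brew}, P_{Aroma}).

63.4, 68.6

Brew's profit: π = (P_{Brew} − 26)(133 − 2P_{Brew} + P_{Aroma}).
∂π/∂P_{Brew} = 185 − 4P_{Brew} + P_{Aroma} = 0 ⇒ P_{Brew} = 46.25 + 0.25P_{Aroma}.
Similarly P_{Aroma} = 52.75 + 0.25P_{Brew}.
Substituting the second reaction function into the first: P_{Brew} = 46.25 + 0.25(52.75 + 0.25P_{Brew}), which gives 0.9375P_{Brew} = 59.4375 ⇒ P_{Brew} = 63.4.
Then P_{Aroma} = 52.75 + 0.25·63.4 = 68.6.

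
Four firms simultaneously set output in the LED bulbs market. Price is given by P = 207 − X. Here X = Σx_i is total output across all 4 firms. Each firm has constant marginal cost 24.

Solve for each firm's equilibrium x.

A representative firm's profit is π_i = x_i(207 − X) − 24x_i, with X = x_i + Σ_{j≠i} x_j.
First-order condition: 183 − 2x_i − Σ_{j≠i} x_j = 0.
With identical firms, set every x_j = x: then 183 − 2x − 3x = 0, i.e. x = 183/5 = 36.6.

36.6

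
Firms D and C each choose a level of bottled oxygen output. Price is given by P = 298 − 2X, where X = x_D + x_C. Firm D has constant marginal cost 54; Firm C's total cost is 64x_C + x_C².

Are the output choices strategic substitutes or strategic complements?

Firm D's profit: π = x_D(298 − 2(x_D + x_C)) − 54x_D.
∂π/∂x_D = 244 − 4x_D − 2x_C = 0, so x_D = 61 − 0.5x_C.
The best-response slope dx_D/dx_C = −0.5 < 0: the reaction function is downward-sloping, so the choices are strategic substitutes.

strategic substitutes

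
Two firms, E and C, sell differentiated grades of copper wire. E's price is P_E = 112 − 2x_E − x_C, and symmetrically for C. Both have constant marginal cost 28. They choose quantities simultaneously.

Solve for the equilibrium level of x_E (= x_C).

Firm E's profit: π = x_E(112 − 2x_E − x_C) − 28x_E.
∂π/∂x_E = 84 − 4x_E − x_C = 0 ⇒ x_E = 21 − 0.25x_C.
The game is symmetric, so in equilibrium x_C = x_E: the reaction function gives 1.25x_E = 21, hence x_E = 16.8.

16.8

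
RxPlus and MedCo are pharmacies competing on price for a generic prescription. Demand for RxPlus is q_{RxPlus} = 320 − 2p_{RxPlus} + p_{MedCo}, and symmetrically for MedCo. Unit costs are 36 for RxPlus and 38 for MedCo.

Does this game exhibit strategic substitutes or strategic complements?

RxPlus's profit: π = (p_{RxPlus} − 36)(320 − 2p_{RxPlus} + p_{MedCo}).
∂π/∂p_{RxPlus} = 392 − 4p_{RxPlus} + p_{MedCo} = 0 ⇒ p_{RxPlus} = 98 + 0.25p_{MedCo}.
The best-response slope dp_{RxPlus}/dp_{MedCo} = 0.25 > 0: the reaction function is upward-sloping, so the choices are strategic complements.

strategic complements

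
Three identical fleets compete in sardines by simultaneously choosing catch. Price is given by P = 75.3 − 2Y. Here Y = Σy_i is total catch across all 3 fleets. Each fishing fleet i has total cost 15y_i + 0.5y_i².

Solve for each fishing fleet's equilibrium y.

A representative fishing fleet's profit is π_i = y_i(75.3 − 2Y) − 15y_i − 0.5y_i², with Y = y_i + Σ_{j≠i} y_j.
First-order condition: 60.3 − 5y_i − 2Σ_{j≠i} y_j = 0.
Imposing symmetry (y_j = y for all j) turns Σ_{j≠i} y_j into 2y, so 60.3 = 9y and y = 6.7.

6.7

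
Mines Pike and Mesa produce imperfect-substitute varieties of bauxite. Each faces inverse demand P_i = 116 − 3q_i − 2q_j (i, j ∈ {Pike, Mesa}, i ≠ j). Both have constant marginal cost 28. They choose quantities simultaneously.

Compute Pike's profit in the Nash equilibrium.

Mine Pike's profit: π = q_{Pike}(116 − 3q_{Pike} − 2q_{Mesa}) − 28q_{Pike}.
∂π/∂q_{Pike} = 88 − 6q_{Pike} − 2q_{Mesa} = 0 ⇒ q_{Pike} = 44/3 − (1/3)q_{Mesa}.
Setting q_{Pike} = q_{Mesa} in the reaction function: q_{Pike} = 44/3 − (1/3)q_{Pike}, so q_{Pike} = (44/3) / (4/3) = 11.
P_{Pike} = 116 − 3·11 − 2·11 = 61.
Profit = (61 − 28)·11 = 363.

363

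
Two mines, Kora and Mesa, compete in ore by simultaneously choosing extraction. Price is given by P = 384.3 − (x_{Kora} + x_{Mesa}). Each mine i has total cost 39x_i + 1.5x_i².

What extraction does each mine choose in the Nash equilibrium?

57.55

Mine Kora's profit: π = x_{Kora}(384.3 − (x_{Kora} + x_{Mesa})) − 39x_{Kora} − 1.5x_{Kora}².
∂π/∂x_{Kora} = 345.3 − 5x_{Kora} − x_{Mesa} = 0, so x_{Kora} = 69.06 − 0.2x_{Mesa}.
The game is symmetric, so in equilibrium x_{Mesa} = x_{Kora}: the reaction function gives 1.2x_{Kora} = 69.06, hence x_{Kora} = 57.55.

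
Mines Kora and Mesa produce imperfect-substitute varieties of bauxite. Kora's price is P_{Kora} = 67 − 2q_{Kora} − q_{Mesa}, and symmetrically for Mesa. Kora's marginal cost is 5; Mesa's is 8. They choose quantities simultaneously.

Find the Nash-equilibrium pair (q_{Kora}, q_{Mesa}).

Mine Kora's profit: π = q_{Kora}(67 − 2q_{Kora} − q_{Mesa}) − 5q_{Kora}.
∂π/∂q_{Kora} = 62 − 4q_{Kora} − q_{Mesa} = 0 ⇒ q_{Kora} = 15.5 − 0.25q_{Mesa}.
Similarly q_{Mesa} = 14.75 − 0.25q_{Kora}.
Substituting the second reaction function into the first: q_{Kora} = 15.5 − 0.25(14.75 − 0.25q_{Kora}), which gives 0.9375q_{Kora} = 11.8125 ⇒ q_{Kora} = 12.6.
Then q_{Mesa} = 14.75 − 0.25·12.6 = 11.6.

12.6, 11.6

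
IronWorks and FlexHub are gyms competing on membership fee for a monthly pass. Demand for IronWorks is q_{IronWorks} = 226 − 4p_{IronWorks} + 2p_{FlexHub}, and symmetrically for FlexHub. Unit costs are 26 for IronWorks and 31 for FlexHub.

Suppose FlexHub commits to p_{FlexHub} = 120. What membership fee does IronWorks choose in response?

IronWorks's profit: π = (p_{IronWorks} − 26)(226 − 4p_{IronWorks} + 2p_{FlexHub}).
∂π/∂p_{IronWorks} = 330 − 8p_{IronWorks} + 2p_{FlexHub} = 0 ⇒ p_{IronWorks} = 41.25 + 0.25p_{FlexHub}.
At p_{FlexHub} = 120: p_{IronWorks} = 41.25 + 0.25·120 = 71.25.

71.25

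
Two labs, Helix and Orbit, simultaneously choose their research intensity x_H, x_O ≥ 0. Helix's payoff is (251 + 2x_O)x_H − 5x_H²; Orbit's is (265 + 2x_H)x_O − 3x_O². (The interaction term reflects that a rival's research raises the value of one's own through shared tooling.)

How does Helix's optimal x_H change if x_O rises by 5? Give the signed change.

Expanding Helix's payoff: 251x_H + 2x_Ox_H − 5x_H².
∂π/∂x_H = 251 + 2x_O − 10x_H = 0, so x_H = 25.1 + 0.2x_O.
The reaction-function slope is 0.2, so a 5-unit rise in x_O moves x_H by 0.2 × 5 = 1. Helix's best response rises — the actions are strategic complements.

1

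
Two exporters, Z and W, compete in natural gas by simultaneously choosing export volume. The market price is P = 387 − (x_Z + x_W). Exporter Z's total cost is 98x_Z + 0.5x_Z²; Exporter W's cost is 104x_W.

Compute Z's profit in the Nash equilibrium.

5221.5

Exporter Z's profit: π = x_Z(387 − (x_Z + x_W)) − 98x_Z − 0.5x_Z².
∂π/∂x_Z = 289 − 3x_Z − x_W = 0, so x_Z = 289/3 − (1/3)x_W.
For W: ∂π/∂x_W = 283 − 2x_W − x_Z = 0 ⇒ x_W = 141.5 − 0.5x_Z.
Substituting the second reaction function into the first: x_Z = 289/3 − (1/3)(141.5 − 0.5x_Z), which gives (5/6)x_Z = 295/6 ⇒ x_Z = 59.
Then x_W = 141.5 − 0.5·59 = 112.
Price P = 387 − 171 = 216.
Z's profit: (216 − 98)·59 − 0.5(59)² = 5221.5.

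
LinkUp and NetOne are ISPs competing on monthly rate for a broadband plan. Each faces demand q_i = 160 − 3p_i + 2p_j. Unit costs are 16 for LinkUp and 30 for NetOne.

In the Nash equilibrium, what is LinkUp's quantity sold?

LinkUp's profit: π = (p_{LinkUp} − 16)(160 − 3p_{LinkUp} + 2p_{NetOne}).
∂π/∂p_{LinkUp} = 208 − 6p_{LinkUp} + 2p_{NetOne} = 0 ⇒ p_{LinkUp} = 104/3 + (1/3)p_{NetOne}.
Similarly p_{NetOne} = 125/3 + (1/3)p_{LinkUp}.
Plugging p_{NetOne} into LinkUp's best response: p_{LinkUp} = 104/3 + (1/3)(125/3 + (1/3)p_{LinkUp}) ⇒ (8/9)p_{LinkUp} = 437/9, so p_{LinkUp} = 54.625.
Then p_{NetOne} = 125/3 + (1/3)·54.625 = 59.875.
q_{LinkUp} = 160 − 3·54.625 + 2·59.875 = 115.875.

115.875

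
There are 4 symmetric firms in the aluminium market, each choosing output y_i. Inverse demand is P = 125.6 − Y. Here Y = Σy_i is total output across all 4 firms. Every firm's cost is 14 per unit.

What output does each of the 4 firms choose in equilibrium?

A representative firm's profit is π_i = y_i(125.6 − Y) − 14y_i, with Y = y_i + Σ_{j≠i} y_j.
First-order condition: 111.6 − 2y_i − Σ_{j≠i} y_j = 0.
In a symmetric equilibrium every firm chooses the same y, so Σ_{j≠i} y_j = 3y. The condition becomes 111.6 − 5y = 0, giving y = 111.6/5 = 22.32.

22.32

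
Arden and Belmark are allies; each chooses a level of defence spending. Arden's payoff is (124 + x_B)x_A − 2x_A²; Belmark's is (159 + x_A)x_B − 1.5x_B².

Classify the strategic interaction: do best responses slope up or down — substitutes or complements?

Expanding Arden's payoff: 124x_A + x_Bx_A − 2x_A².
∂π/∂x_A = 124 + x_B − 4x_A = 0, so x_A = 31 + 0.25x_B.
The best-response slope dx_A/dx_B = 0.25 > 0: the reaction function is upward-sloping, so the choices are strategic complements.

strategic complements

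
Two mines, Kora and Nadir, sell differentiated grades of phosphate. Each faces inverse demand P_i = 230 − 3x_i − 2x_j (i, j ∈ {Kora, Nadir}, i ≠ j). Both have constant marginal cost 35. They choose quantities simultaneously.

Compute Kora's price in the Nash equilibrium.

Mine Kora's profit: π = x_{Kora}(230 − 3x_{Kora} − 2x_{Nadir}) − 35x_{Kora}.
∂π/∂x_{Kora} = 195 − 6x_{Kora} − 2x_{Nadir} = 0 ⇒ x_{Kora} = 32.5 − (1/3)x_{Nadir}.
Setting x_{Kora} = x_{Nadir} in the reaction function: x_{Kora} = 32.5 − (1/3)x_{Kora}, so x_{Kora} = 32.5 / (4/3) = 24.375.
P_{Kora} = 230 − 3·24.375 − 2·24.375 = 108.125.

108.125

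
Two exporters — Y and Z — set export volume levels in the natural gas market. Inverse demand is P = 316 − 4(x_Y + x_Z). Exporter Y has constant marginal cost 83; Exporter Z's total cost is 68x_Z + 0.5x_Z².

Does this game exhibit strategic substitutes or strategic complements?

strategic substitutes

Exporter Y's profit: π = x_Y(316 − 4(x_Y + x_Z)) − 83x_Y.
∂π/∂x_Y = 233 − 8x_Y − 4x_Z = 0, so x_Y = 29.125 − 0.5x_Z.
The best-response slope dx_Y/dx_Z = −0.5 < 0: the reaction function is downward-sloping, so the choices are strategic substitutes.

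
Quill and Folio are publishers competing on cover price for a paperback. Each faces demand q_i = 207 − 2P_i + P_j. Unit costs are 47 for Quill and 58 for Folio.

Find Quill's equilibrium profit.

Quill's profit: π = (P_{Quill} − 47)(207 − 2P_{Quill} + P_{Folio}).
∂π/∂P_{Quill} = 301 − 4P_{Quill} + P_{Folio} = 0 ⇒ P_{Quill} = 75.25 + 0.25P_{Folio}.
Similarly P_{Folio} = 80.75 + 0.25P_{Quill}.
Solving the two reaction functions simultaneously: (1 − (0.25)(0.25))P_{Quill} = 75.25 + 0.25·80.75, so 0.9375P_{Quill} = 95.4375 and P_{Quill} = 101.8.
Then P_{Folio} = 80.75 + 0.25·101.8 = 106.2.
q_{Quill} = 207 − 2·101.8 + 106.2 = 109.6.
Profit = (101.8 − 47)·109.6 = 6006.08.

6006.08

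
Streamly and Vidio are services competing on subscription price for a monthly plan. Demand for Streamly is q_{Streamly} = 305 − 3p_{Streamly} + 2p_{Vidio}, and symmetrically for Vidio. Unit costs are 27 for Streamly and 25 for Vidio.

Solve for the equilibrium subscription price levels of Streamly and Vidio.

Streamly's profit: π = (p_{Streamly} − 27)(305 − 3p_{Streamly} + 2p_{Vidio}).
∂π/∂p_{Streamly} = 386 − 6p_{Streamly} + 2p_{Vidio} = 0 ⇒ p_{Streamly} = 193/3 + (1/3)p_{Vidio}.
Similarly p_{Vidio} = 190/3 + (1/3)p_{Streamly}.
Plugging p_{Vidio} into Streamly's best response: p_{Streamly} = 193/3 + (1/3)(190/3 + (1/3)p_{Streamly}) ⇒ (8/9)p_{Streamly} = 769/9, so p_{Streamly} = 96.125.
Then p_{Vidio} = 190/3 + (1/3)·96.125 = 95.375.

96.125, 95.375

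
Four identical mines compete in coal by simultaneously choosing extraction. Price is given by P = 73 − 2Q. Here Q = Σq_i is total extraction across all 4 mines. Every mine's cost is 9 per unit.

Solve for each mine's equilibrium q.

6.4

A representative mine's profit is π_i = q_i(73 − 2Q) − 9q_i, with Q = q_i + Σ_{j≠i} q_j.
First-order condition: 64 − 4q_i − 2Σ_{j≠i} q_j = 0.
With identical mines, set every q_j = q: then 64 − 4q − 6q = 0, i.e. q = 64/10 = 6.4.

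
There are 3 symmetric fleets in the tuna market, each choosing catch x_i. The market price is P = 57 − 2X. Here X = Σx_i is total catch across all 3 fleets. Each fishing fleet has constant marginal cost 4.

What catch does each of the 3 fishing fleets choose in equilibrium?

6.625

A representative fishing fleet's profit is π_i = x_i(57 − 2X) − 4x_i, with X = x_i + Σ_{j≠i} x_j.
First-order condition: 53 − 4x_i − 2Σ_{j≠i} x_j = 0.
With identical fishing fleets, set every x_j = x: then 53 − 4x − 4x = 0, i.e. x = 53/8 = 6.625.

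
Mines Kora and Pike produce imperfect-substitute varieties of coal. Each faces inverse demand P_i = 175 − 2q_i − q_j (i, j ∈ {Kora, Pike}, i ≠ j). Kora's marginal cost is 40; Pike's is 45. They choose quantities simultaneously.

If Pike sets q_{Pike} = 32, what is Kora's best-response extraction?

25.75

Mine Kora's profit: π = q_{Kora}(175 − 2q_{Kora} − q_{Pike}) − 40q_{Kora}.
∂π/∂q_{Kora} = 135 − 4q_{Kora} − q_{Pike} = 0 ⇒ q_{Kora} = 33.75 − 0.25q_{Pike}.
At q_{Pike} = 32: q_{Kora} = 33.75 − 0.25·32 = 25.75.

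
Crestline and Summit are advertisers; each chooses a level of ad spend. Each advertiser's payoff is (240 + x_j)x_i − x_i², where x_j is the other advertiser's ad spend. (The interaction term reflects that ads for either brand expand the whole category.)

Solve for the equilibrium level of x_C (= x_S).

Crestline's payoff is (240 + x_S)x_C − x_C².
∂π/∂x_C = 240 + x_S − 2x_C = 0, so x_C = 120 + 0.5x_S.
The game is symmetric, so in equilibrium x_S = x_C: the reaction function gives 0.5x_C = 120, hence x_C = 240.

240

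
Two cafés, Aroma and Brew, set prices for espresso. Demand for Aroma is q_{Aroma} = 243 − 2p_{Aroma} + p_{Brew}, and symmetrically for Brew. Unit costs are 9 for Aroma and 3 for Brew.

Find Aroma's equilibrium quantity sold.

Aroma's profit: π = (p_{Aroma} − 9)(243 − 2p_{Aroma} + p_{Brew}).
∂π/∂p_{Aroma} = 261 − 4p_{Aroma} + p_{Brew} = 0 ⇒ p_{Aroma} = 65.25 + 0.25p_{Brew}.
Similarly p_{Brew} = 62.25 + 0.25p_{Aroma}.
Substituting the second reaction function into the first: p_{Aroma} = 65.25 + 0.25(62.25 + 0.25p_{Aroma}), which gives 0.9375p_{Aroma} = 80.8125 ⇒ p_{Aroma} = 86.2.
Then p_{Brew} = 62.25 + 0.25·86.2 = 83.8.
q_{Aroma} = 243 − 2·86.2 + 83.8 = 154.4.

154.4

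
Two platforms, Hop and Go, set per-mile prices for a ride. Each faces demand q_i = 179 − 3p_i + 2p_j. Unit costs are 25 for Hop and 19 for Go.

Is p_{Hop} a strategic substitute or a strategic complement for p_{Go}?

strategic complements

Hop's profit: π = (p_{Hop} − 25)(179 − 3p_{Hop} + 2p_{Go}).
∂π/∂p_{Hop} = 254 − 6p_{Hop} + 2p_{Go} = 0 ⇒ p_{Hop} = 127/3 + (1/3)p_{Go}.
The best-response slope dp_{Hop}/dp_{Go} = 1/3 > 0: the reaction function is upward-sloping, so the choices are strategic complements.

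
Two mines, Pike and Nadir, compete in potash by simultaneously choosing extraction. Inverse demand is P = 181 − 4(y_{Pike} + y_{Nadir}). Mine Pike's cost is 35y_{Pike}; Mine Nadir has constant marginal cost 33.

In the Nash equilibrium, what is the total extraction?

24.5

Mine Pike's profit: π = y_{Pike}(181 − 4(y_{Pike} + y_{Nadir})) − 35y_{Pike}.
∂π/∂y_{Pike} = 146 − 8y_{Pike} − 4y_{Nadir} = 0, so y_{Pike} = 18.25 − 0.5y_{Nadir}.
By the same steps for Nadir: y_{Nadir} = 18.5 − 0.5y_{Pike}.
Plugging y_{Nadir} into Pike's best response: y_{Pike} = 18.25 − 0.5(18.5 − 0.5y_{Pike}) ⇒ 0.75y_{Pike} = 9, so y_{Pike} = 12.
Then y_{Nadir} = 18.5 − 0.5·12 = 12.5.
Total extraction: 12 + 12.5 = 24.5.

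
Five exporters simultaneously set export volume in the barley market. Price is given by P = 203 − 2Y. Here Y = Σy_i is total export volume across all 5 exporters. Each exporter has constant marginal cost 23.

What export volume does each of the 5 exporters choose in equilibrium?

15

A representative exporter's profit is π_i = y_i(203 − 2Y) − 23y_i, with Y = y_i + Σ_{j≠i} y_j.
First-order condition: 180 − 4y_i − 2Σ_{j≠i} y_j = 0.
In a symmetric equilibrium every exporter chooses the same y, so Σ_{j≠i} y_j = 4y. The condition becomes 180 − 12y = 0, giving y = 180/12 = 15.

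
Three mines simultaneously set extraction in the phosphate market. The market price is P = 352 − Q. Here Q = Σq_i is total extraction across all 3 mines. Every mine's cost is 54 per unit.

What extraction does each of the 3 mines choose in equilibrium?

A representative mine's profit is π_i = q_i(352 − Q) − 54q_i, with Q = q_i + Σ_{j≠i} q_j.
First-order condition: 298 − 2q_i − Σ_{j≠i} q_j = 0.
With identical mines, set every q_j = q: then 298 − 2q − 2q = 0, i.e. q = 298/4 = 74.5.

74.5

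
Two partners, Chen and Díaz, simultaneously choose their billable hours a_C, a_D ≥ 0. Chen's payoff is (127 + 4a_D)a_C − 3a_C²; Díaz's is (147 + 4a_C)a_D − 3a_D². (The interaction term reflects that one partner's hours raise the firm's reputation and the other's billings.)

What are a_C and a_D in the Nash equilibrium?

67.5, 69.5

Expanding Chen's payoff: 127a_C + 4a_Da_C − 3a_C².
∂π/∂a_C = 127 + 4a_D − 6a_C = 0, so a_C = 127/6 + (2/3)a_D.
Likewise for Díaz: a_D = 24.5 + (2/3)a_C.
Plugging a_D into Chen's best response: a_C = 127/6 + (2/3)(24.5 + (2/3)a_C) ⇒ (5/9)a_C = 37.5, so a_C = 67.5.
Then a_D = 24.5 + (2/3)·67.5 = 69.5.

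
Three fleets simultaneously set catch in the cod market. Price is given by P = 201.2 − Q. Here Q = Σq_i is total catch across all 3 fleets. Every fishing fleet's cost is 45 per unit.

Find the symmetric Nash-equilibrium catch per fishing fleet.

39.05

A representative fishing fleet's profit is π_i = q_i(201.2 − Q) − 45q_i, with Q = q_i + Σ_{j≠i} q_j.
First-order condition: 156.2 − 2q_i − Σ_{j≠i} q_j = 0.
With identical fishing fleets, set every q_j = q: then 156.2 − 2q − 2q = 0, i.e. q = 156.2/4 = 39.05.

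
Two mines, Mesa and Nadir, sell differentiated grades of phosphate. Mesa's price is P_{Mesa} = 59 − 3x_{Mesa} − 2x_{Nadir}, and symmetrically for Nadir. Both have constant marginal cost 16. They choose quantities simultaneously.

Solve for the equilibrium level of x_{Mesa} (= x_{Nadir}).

5.375

Mine Mesa's profit: π = x_{Mesa}(59 − 3x_{Mesa} − 2x_{Nadir}) − 16x_{Mesa}.
∂π/∂x_{Mesa} = 43 − 6x_{Mesa} − 2x_{Nadir} = 0 ⇒ x_{Mesa} = 43/6 − (1/3)x_{Nadir}.
Setting x_{Mesa} = x_{Nadir} in the reaction function: x_{Mesa} = 43/6 − (1/3)x_{Mesa}, so x_{Mesa} = (43/6) / (4/3) = 5.375.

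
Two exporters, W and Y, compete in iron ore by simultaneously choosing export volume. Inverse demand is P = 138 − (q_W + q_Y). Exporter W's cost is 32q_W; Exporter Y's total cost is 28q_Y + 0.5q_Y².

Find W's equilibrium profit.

Exporter W's profit: π = q_W(138 − (q_W + q_Y)) − 32q_W.
∂π/∂q_W = 106 − 2q_W − q_Y = 0, so q_W = 53 − 0.5q_Y.
For Y: ∂π/∂q_Y = 110 − 3q_Y − q_W = 0 ⇒ q_Y = 110/3 − (1/3)q_W.
Solving the two reaction functions simultaneously: (1 − (−0.5)(−1/3))q_W = 53 − 0.5·(110/3), so (5/6)q_W = 104/3 and q_W = 41.6.
Then q_Y = 110/3 − (1/3)·41.6 = 22.8.
Price P = 138 − 64.4 = 73.6.
W's profit: (73.6 − 32)·41.6 = 1730.56.

1730.56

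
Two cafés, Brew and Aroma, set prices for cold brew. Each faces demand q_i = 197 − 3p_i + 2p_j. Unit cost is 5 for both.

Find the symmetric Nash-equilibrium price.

53

Brew's profit: π = (p_{Brew} − 5)(197 − 3p_{Brew} + 2p_{Aroma}).
∂π/∂p_{Brew} = 212 − 6p_{Brew} + 2p_{Aroma} = 0 ⇒ p_{Brew} = 106/3 + (1/3)p_{Aroma}.
By symmetry p_{Aroma} = p_{Brew}; substituting into the reaction function, (2/3)p_{Brew} = 106/3 and p_{Brew} = 53.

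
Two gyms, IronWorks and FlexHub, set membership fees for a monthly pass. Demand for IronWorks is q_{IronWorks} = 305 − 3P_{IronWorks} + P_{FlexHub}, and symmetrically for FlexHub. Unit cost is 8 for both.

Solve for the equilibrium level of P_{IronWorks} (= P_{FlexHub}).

65.8

IronWorks's profit: π = (P_{IronWorks} − 8)(305 − 3P_{IronWorks} + P_{FlexHub}).
∂π/∂P_{IronWorks} = 329 − 6P_{IronWorks} + P_{FlexHub} = 0 ⇒ P_{IronWorks} = 329/6 + (1/6)P_{FlexHub}.
The game is symmetric, so in equilibrium P_{FlexHub} = P_{IronWorks}: the reaction function gives (5/6)P_{IronWorks} = 329/6, hence P_{IronWorks} = 65.8.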